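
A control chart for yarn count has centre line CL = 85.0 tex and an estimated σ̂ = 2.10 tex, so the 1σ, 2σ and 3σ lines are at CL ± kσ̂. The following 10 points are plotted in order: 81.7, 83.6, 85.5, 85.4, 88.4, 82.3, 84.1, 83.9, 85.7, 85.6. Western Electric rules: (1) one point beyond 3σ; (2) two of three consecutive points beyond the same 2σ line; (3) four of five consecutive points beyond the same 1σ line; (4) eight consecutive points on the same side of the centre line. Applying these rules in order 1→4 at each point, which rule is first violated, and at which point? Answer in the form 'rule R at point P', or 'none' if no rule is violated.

none

Zone of each point (C = within 1σ̂, B = 1σ̂–2σ̂, A = 2σ̂–3σ̂, * = beyond 3σ̂; sign = side of CL): 1:-B, 2:-C, 3:+C, 4:+C, 5:+B, 6:-B, 7:-C, 8:-C, 9:+C, 10:+C
No rule fires across all 10 points.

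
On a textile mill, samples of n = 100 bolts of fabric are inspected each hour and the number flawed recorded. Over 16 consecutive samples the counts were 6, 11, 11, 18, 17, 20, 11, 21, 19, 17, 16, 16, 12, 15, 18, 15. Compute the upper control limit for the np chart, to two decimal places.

25.95

p̄ = Σdᵢ / (k·n) = 243 / (16 × 100) = 0.15188
UCL = np̄ + 3·√(np̄(1−p̄)) = 15.1875 + 3 × √(15.1875×0.84813) = 15.1875 + 3 × 3.5890 = 25.9545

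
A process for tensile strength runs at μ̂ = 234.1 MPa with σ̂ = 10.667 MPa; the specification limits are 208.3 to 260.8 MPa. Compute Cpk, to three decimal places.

0.806

Cpu = (USL − μ̂) / (3σ̂) = (260.8 − 234.1) / (3 × 10.667) = 0.8343; Cpl = (μ̂ − LSL) / (3σ̂) = (234.1 − 208.3) / (3 × 10.667) = 0.8062; Cpk = min(Cpu, Cpl) = 0.8062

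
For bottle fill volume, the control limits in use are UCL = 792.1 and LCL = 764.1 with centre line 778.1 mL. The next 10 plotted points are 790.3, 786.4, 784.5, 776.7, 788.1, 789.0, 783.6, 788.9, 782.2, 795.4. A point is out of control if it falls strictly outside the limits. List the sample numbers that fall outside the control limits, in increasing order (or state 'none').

Compare each point to [764.1, 792.1]: sample 10 = 795.4 > UCL.

10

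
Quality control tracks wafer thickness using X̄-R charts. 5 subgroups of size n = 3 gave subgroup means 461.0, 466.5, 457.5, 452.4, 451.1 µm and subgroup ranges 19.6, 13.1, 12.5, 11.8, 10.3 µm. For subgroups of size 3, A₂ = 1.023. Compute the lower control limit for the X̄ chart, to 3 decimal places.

443.930

X̄̄ = (461.0 + 466.5 + 457.5 + 452.4 + 451.1) / 5 = 2288.5000 / 5 = 457.7000
R̄ = (19.6 + 13.1 + 12.5 + 11.8 + 10.3) / 5 = 67.3000 / 5 = 13.4600
LCL = X̄̄ − A₂·R̄ = 457.7000 − 1.023 × 13.4600 = 443.9304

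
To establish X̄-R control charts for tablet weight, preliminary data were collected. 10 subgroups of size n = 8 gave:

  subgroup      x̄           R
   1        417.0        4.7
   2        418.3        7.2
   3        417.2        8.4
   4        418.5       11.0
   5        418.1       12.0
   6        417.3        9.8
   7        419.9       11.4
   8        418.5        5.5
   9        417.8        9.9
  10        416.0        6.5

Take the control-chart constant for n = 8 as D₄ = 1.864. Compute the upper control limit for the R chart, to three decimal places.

16.105

R̄ = (4.7 + 7.2 + 8.4 + 11.0 + 12.0 + 9.8 + 11.4 + 5.5 + 9.9 + 6.5) / 10 = 86.4000 / 10 = 8.6400
UCL_R = D₄·R̄ = 1.864 × 8.6400 = 16.1050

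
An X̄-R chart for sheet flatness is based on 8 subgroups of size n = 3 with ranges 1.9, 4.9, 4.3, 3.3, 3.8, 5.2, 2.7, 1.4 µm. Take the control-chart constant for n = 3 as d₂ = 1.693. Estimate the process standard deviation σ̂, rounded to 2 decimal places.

2.03

R̄ = (1.9 + 4.9 + 4.3 + 3.3 + 3.8 + 5.2 + 2.7 + 1.4) / 8 = 3.4375
σ̂ = R̄ / d₂ = 3.4375 / 1.693 = 2.0304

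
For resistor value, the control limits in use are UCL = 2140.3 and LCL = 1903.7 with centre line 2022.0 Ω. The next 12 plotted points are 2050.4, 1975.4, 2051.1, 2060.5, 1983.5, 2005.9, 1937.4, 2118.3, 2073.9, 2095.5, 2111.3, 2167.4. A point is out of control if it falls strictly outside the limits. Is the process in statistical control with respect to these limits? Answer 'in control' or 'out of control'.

out of control

Compare each point to [1903.7, 2140.3]: sample 12 = 2167.4 > UCL.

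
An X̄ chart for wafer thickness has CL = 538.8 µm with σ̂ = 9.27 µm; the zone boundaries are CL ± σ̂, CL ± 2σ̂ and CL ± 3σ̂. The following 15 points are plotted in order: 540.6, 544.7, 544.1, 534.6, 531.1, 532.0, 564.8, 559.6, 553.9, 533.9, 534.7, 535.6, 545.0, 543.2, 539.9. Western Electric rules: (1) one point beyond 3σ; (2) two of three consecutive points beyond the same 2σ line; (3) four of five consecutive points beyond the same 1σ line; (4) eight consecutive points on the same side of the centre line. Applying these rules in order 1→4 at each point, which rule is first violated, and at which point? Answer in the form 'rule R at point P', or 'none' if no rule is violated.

Zone of each point (C = within 1σ̂, B = 1σ̂–2σ̂, A = 2σ̂–3σ̂, * = beyond 3σ̂; sign = side of CL): 1:+C, 2:+C, 3:+C, 4:-C, 5:-C, 6:-C, 7:+A, 8:+A, 9:+B, 10:-C, 11:-C, 12:-C, 13:+C, 14:+C, 15:+C
Rule 2 (two of three consecutive points beyond the same 2σ limit) is satisfied at point 8.

rule 2 at point 8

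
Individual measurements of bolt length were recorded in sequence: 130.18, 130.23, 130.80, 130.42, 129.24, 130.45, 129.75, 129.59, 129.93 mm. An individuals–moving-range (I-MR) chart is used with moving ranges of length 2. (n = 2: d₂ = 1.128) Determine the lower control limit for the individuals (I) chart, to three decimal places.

X̄ = (130.18 + 130.23 + 130.80 + 130.42 + 129.24 + 130.45 + 129.75 + 129.59 + 129.93) / 9 = 130.0656
Moving ranges: 0.05, 0.57, 0.38, 1.18, 1.21, 0.70, 0.16, 0.34; M̄R̄ = 4.5900 / 8 = 0.5737
LCL = X̄ − 3·M̄R̄/d₂ = 130.0656 − 3 × 0.5737 / 1.128 = 128.5396

128.540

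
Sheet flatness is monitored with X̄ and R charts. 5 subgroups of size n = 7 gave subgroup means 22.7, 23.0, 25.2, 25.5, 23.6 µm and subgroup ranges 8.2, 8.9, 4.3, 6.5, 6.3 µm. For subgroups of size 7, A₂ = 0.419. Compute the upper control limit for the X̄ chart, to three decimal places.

26.866

X̄̄ = (22.7 + 23.0 + 25.2 + 25.5 + 23.6) / 5 = 120.0000 / 5 = 24.0000
R̄ = (8.2 + 8.9 + 4.3 + 6.5 + 6.3) / 5 = 34.2000 / 5 = 6.8400
UCL = X̄̄ + A₂·R̄ = 24.0000 + 0.419 × 6.8400 = 26.8660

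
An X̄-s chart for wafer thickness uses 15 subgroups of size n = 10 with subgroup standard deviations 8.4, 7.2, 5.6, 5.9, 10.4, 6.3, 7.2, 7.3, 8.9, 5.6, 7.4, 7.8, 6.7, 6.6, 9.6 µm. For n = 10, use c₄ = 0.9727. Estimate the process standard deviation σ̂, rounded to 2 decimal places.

s̄ = (8.4 + 7.2 + 5.6 + 5.9 + 10.4 + 6.3 + 7.2 + 7.3 + 8.9 + 5.6 + 7.4 + 7.8 + 6.7 + 6.6 + 9.6) / 15 = 7.3933
σ̂ = s̄ / c₄ = 7.3933 / 0.9727 = 7.6008

7.60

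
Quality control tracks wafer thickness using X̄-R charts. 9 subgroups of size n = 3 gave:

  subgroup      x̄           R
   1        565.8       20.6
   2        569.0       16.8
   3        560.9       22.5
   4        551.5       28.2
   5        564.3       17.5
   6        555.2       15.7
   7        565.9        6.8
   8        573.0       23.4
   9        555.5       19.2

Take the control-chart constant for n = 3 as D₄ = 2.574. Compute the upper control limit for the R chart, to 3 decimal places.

R̄ = (20.6 + 16.8 + 22.5 + 28.2 + 17.5 + 15.7 + 6.8 + 23.4 + 19.2) / 9 = 170.7000 / 9 = 18.9667
UCL_R = D₄·R̄ = 2.574 × 18.9667 = 48.8202

48.820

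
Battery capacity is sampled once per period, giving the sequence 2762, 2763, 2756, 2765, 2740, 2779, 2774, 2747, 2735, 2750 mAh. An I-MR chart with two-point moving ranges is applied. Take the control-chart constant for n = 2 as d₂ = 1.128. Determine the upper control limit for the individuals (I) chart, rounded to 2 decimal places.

2798.47

X̄ = (2762 + 2763 + 2756 + 2765 + 2740 + 2779 + 2774 + 2747 + 2735 + 2750) / 10 = 2757.1000
Moving ranges: 1, 7, 9, 25, 39, 5, 27, 12, 15; M̄R̄ = 140.0000 / 9 = 15.5556
UCL = X̄ + 3·M̄R̄/d₂ = 2757.1000 + 3 × 15.5556 / 1.128 = 2798.4712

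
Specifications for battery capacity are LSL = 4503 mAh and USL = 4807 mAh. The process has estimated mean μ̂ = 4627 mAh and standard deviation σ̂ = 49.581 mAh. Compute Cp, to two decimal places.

1.02

Cp = (USL − LSL) / (6σ̂) = (4807 − 4503) / (6 × 49.581) = 304.0000 / 297.4860 = 1.0219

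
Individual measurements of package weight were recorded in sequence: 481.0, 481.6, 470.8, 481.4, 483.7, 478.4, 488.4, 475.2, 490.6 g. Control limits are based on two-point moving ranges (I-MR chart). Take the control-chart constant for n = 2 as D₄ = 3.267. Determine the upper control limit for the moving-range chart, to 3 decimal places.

27.851

Moving ranges: 0.6, 10.8, 10.6, 2.3, 5.3, 10.0, 13.2, 15.4; M̄R̄ = 68.2000 / 8 = 8.5250
UCL_MR = D₄·M̄R̄ = 3.267 × 8.5250 = 27.8512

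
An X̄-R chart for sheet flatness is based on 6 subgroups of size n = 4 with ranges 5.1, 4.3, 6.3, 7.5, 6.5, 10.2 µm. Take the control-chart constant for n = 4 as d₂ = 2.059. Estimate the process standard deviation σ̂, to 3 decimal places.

R̄ = (5.1 + 4.3 + 6.3 + 7.5 + 6.5 + 10.2) / 6 = 6.6500
σ̂ = R̄ / d₂ = 6.6500 / 2.059 = 3.2297

3.230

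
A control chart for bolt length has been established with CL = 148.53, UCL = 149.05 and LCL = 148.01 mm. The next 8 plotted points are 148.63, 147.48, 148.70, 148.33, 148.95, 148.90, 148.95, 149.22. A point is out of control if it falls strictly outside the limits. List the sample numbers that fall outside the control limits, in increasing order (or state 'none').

2, 8

Compare each point to [148.01, 149.05]: sample 2 = 147.48 < LCL; sample 8 = 149.22 > UCL.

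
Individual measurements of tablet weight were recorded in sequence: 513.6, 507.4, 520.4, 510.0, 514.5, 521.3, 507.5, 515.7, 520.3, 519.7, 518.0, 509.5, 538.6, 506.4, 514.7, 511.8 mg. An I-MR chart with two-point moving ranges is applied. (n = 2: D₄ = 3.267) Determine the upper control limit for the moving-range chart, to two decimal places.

Moving ranges: 6.2, 13.0, 10.4, 4.5, 6.8, 13.8, 8.2, 4.6, 0.6, 1.7, 8.5, 29.1, 32.2, 8.3, 2.9; M̄R̄ = 150.8000 / 15 = 10.0533
UCL_MR = D₄·M̄R̄ = 3.267 × 10.0533 = 32.8442

32.84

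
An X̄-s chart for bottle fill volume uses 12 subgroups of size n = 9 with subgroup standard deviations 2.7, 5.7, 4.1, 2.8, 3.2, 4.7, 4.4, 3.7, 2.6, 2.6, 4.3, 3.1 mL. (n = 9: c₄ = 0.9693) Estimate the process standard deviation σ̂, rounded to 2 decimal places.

3.77

s̄ = (2.7 + 5.7 + 4.1 + 2.8 + 3.2 + 4.7 + 4.4 + 3.7 + 2.6 + 2.6 + 4.3 + 3.1) / 12 = 3.6583
σ̂ = s̄ / c₄ = 3.6583 / 0.9693 = 3.7742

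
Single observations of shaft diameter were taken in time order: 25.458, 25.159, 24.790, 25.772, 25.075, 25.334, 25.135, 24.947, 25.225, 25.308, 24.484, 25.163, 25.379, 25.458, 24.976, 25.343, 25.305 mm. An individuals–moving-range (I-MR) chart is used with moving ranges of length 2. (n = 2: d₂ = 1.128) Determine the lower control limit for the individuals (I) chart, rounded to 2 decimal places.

24.19

X̄ = (25.458 + 25.159 + 24.790 + 25.772 + 25.075 + 25.334 + 25.135 + 24.947 + 25.225 + 25.308 + 24.484 + 25.163 + 25.379 + 25.458 + 24.976 + 25.343 + 25.305) / 17 = 25.1948
Moving ranges: 0.299, 0.369, 0.982, 0.697, 0.259, 0.199, 0.188, 0.278, 0.083, 0.824, 0.679, 0.216, 0.079, 0.482, 0.367, 0.038; M̄R̄ = 6.0390 / 16 = 0.3774
LCL = X̄ − 3·M̄R̄/d₂ = 25.1948 − 3 × 0.3774 / 1.128 = 24.1909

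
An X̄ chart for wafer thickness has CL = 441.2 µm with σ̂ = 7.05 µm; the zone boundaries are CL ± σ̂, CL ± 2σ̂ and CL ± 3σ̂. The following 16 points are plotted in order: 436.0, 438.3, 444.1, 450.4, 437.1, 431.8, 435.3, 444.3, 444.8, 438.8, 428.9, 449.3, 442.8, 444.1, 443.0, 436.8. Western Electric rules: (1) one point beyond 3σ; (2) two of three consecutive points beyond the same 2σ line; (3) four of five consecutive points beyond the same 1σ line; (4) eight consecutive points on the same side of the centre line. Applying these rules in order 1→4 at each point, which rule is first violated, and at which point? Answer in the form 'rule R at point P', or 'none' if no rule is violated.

none

Zone of each point (C = within 1σ̂, B = 1σ̂–2σ̂, A = 2σ̂–3σ̂, * = beyond 3σ̂; sign = side of CL): 1:-C, 2:-C, 3:+C, 4:+B, 5:-C, 6:-B, 7:-C, 8:+C, 9:+C, 10:-C, 11:-B, 12:+B, 13:+C, 14:+C, 15:+C, 16:-C
No rule fires across all 16 points.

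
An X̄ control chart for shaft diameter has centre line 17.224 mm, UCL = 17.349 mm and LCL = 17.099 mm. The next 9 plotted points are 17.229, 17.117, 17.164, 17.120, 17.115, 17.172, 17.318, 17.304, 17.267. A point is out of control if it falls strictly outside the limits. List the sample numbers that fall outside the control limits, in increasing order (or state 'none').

none

All 9 points lie within [17.099, 17.349].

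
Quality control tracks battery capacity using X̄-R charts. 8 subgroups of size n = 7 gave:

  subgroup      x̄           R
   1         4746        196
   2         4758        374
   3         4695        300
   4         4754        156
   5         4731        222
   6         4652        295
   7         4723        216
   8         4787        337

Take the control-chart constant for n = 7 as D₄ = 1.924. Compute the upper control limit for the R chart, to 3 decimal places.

R̄ = (196 + 374 + 300 + 156 + 222 + 295 + 216 + 337) / 8 = 2096.0000 / 8 = 262.0000
UCL_R = D₄·R̄ = 1.924 × 262.0000 = 504.0880

504.088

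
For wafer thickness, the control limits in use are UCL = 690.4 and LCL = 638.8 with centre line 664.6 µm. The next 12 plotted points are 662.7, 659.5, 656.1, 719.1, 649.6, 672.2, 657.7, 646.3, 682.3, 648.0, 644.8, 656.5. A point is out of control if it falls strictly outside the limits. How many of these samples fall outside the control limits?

Compare each point to [638.8, 690.4]: sample 4 = 719.1 > UCL.

1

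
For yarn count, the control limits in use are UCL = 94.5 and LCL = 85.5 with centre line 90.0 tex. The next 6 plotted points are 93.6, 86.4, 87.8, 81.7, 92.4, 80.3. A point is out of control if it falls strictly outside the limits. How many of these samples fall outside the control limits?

2

Compare each point to [85.5, 94.5]: sample 4 = 81.7 < LCL; sample 6 = 80.3 < LCL.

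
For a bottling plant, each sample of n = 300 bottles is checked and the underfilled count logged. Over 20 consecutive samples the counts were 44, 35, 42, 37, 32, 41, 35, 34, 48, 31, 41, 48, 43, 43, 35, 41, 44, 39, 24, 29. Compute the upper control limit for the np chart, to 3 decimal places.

p̄ = Σdᵢ / (k·n) = 766 / (20 × 300) = 0.12767
UCL = np̄ + 3·√(np̄(1−p̄)) = 38.3000 + 3 × √(38.3000×0.87233) = 38.3000 + 3 × 5.7802 = 55.6405

55.641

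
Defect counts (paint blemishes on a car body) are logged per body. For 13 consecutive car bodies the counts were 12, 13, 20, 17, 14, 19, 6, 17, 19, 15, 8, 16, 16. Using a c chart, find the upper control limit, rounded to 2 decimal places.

26.30

c̄ = (12 + 13 + 20 + 17 + 14 + 19 + 6 + 17 + 19 + 15 + 8 + 16 + 16) / 13 = 192 / 13 = 14.7692
UCL = c̄ + 3√c̄ = 14.7692 + 3 × √14.7692 = 14.7692 + 3 × 3.8431 = 26.2985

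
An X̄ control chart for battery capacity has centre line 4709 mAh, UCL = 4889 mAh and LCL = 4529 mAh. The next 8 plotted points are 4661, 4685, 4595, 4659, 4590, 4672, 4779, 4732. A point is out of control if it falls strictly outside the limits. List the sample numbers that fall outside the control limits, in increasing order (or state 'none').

none

All 8 points lie within [4529, 4889].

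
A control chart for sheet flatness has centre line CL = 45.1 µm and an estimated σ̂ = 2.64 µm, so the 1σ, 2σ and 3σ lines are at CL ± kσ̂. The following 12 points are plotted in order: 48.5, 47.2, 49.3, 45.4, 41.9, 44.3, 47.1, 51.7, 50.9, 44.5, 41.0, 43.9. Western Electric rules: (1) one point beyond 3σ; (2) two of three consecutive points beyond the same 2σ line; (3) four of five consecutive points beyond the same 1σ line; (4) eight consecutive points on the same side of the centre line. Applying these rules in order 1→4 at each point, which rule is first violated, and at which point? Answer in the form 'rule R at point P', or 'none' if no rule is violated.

rule 2 at point 9

Zone of each point (C = within 1σ̂, B = 1σ̂–2σ̂, A = 2σ̂–3σ̂, * = beyond 3σ̂; sign = side of CL): 1:+B, 2:+C, 3:+B, 4:+C, 5:-B, 6:-C, 7:+C, 8:+A, 9:+A, 10:-C, 11:-B, 12:-C
Rule 2 (two of three consecutive points beyond the same 2σ limit) is satisfied at point 9.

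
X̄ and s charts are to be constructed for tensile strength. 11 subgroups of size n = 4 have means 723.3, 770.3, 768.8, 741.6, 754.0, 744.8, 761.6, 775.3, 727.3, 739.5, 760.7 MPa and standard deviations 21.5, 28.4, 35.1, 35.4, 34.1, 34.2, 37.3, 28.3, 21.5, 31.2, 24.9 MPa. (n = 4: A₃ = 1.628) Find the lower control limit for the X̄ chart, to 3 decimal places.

702.442

X̄̄ = (723.3 + 770.3 + 768.8 + 741.6 + 754.0 + 744.8 + 761.6 + 775.3 + 727.3 + 739.5 + 760.7) / 11 = 751.5636
s̄ = (21.5 + 28.4 + 35.1 + 35.4 + 34.1 + 34.2 + 37.3 + 28.3 + 21.5 + 31.2 + 24.9) / 11 = 30.1727
LCL = X̄̄ − A₃·s̄ = 751.5636 − 1.628 × 30.1727 = 702.4424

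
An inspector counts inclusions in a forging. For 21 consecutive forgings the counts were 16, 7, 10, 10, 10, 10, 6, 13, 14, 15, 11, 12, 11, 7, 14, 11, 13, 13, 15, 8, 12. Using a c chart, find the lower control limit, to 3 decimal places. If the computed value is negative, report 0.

c̄ = (16 + 7 + 10 + 10 + 10 + 10 + 6 + 13 + 14 + 15 + 11 + 12 + 11 + 7 + 14 + 11 + 13 + 13 + 15 + 8 + 12) / 21 = 238 / 21 = 11.3333
LCL = c̄ − 3√c̄ = 11.3333 − 3 × 3.3665 = 1.2338

1.234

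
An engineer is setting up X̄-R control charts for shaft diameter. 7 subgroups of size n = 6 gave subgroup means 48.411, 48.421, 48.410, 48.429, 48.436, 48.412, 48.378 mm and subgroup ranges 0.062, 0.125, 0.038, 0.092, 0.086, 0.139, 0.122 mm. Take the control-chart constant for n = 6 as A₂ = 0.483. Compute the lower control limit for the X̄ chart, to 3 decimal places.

X̄̄ = (48.411 + 48.421 + 48.410 + 48.429 + 48.436 + 48.412 + 48.378) / 7 = 338.8970 / 7 = 48.4139
R̄ = (0.062 + 0.125 + 0.038 + 0.092 + 0.086 + 0.139 + 0.122) / 7 = 0.6640 / 7 = 0.0949
LCL = X̄̄ − A₂·R̄ = 48.4139 − 0.483 × 0.0949 = 48.3680

48.368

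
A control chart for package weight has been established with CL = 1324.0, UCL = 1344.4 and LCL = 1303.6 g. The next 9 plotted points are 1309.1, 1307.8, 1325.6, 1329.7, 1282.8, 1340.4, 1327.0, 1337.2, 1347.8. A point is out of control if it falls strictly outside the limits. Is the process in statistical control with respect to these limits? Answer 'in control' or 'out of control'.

Compare each point to [1303.6, 1344.4]: sample 5 = 1282.8 < LCL; sample 9 = 1347.8 > UCL.

out of control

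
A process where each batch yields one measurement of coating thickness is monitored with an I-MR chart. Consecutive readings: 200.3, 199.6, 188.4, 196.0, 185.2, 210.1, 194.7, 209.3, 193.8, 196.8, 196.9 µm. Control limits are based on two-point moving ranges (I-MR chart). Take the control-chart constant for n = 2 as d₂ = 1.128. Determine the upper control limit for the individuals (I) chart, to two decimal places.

X̄ = (200.3 + 199.6 + 188.4 + 196.0 + 185.2 + 210.1 + 194.7 + 209.3 + 193.8 + 196.8 + 196.9) / 11 = 197.3727
Moving ranges: 0.7, 11.2, 7.6, 10.8, 24.9, 15.4, 14.6, 15.5, 3.0, 0.1; M̄R̄ = 103.8000 / 10 = 10.3800
UCL = X̄ + 3·M̄R̄/d₂ = 197.3727 + 3 × 10.3800 / 1.128 = 224.9791

224.98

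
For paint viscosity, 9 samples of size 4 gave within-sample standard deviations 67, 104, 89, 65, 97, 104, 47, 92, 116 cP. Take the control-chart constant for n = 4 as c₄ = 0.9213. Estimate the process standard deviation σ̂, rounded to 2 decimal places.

s̄ = (67 + 104 + 89 + 65 + 97 + 104 + 47 + 92 + 116) / 9 = 86.7778
σ̂ = s̄ / c₄ = 86.7778 / 0.9213 = 94.1906

94.19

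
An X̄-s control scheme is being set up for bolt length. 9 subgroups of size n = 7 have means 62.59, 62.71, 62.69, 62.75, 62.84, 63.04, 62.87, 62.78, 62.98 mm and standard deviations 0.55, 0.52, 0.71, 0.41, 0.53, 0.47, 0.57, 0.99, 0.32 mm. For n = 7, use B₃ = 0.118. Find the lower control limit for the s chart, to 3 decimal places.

s̄ = (0.55 + 0.52 + 0.71 + 0.41 + 0.53 + 0.47 + 0.57 + 0.99 + 0.32) / 9 = 0.5633
LCL_s = B₃·s̄ = 0.118 × 0.5633 = 0.0665

0.066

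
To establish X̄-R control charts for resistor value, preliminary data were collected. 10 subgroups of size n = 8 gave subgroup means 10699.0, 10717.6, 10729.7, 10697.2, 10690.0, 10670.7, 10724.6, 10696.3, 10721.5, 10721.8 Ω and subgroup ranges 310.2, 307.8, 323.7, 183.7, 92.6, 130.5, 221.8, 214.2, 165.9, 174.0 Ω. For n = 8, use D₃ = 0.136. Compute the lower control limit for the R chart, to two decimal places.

28.89

R̄ = (310.2 + 307.8 + 323.7 + 183.7 + 92.6 + 130.5 + 221.8 + 214.2 + 165.9 + 174.0) / 10 = 2124.4000 / 10 = 212.4400
LCL_R = D₃·R̄ = 0.136 × 212.4400 = 28.8918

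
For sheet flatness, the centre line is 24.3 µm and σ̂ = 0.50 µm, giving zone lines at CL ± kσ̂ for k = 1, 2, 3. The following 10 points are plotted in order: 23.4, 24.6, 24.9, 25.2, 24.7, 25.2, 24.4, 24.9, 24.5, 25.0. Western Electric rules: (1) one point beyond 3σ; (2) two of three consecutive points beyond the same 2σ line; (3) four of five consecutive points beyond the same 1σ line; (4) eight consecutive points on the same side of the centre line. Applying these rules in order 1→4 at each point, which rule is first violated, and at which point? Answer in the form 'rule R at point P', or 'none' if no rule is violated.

rule 4 at point 9

Zone of each point (C = within 1σ̂, B = 1σ̂–2σ̂, A = 2σ̂–3σ̂, * = beyond 3σ̂; sign = side of CL): 1:-B, 2:+C, 3:+B, 4:+B, 5:+C, 6:+B, 7:+C, 8:+B, 9:+C, 10:+B
Rule 4 (eight consecutive points on the same side of the centre line) is satisfied at point 9.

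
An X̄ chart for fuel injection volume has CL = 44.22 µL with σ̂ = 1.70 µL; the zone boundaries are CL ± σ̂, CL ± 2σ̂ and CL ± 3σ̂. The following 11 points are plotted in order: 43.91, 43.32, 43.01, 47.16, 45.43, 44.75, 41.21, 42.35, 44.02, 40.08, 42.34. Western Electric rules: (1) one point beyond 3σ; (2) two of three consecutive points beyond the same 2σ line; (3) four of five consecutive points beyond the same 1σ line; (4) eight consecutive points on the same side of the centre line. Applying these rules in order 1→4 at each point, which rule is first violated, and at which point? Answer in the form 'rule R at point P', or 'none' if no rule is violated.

rule 3 at point 11

Zone of each point (C = within 1σ̂, B = 1σ̂–2σ̂, A = 2σ̂–3σ̂, * = beyond 3σ̂; sign = side of CL): 1:-C, 2:-C, 3:-C, 4:+B, 5:+C, 6:+C, 7:-B, 8:-B, 9:-C, 10:-A, 11:-B
Rule 3 (four of five consecutive points beyond the same 1σ limit) is satisfied at point 11.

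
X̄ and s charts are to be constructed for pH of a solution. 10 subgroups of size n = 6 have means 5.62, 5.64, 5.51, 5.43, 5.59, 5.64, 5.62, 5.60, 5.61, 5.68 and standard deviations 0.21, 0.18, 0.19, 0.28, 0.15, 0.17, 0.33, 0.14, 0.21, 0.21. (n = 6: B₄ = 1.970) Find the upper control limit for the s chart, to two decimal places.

0.41

s̄ = (0.21 + 0.18 + 0.19 + 0.28 + 0.15 + 0.17 + 0.33 + 0.14 + 0.21 + 0.21) / 10 = 0.2070
UCL_s = B₄·s̄ = 1.970 × 0.2070 = 0.4078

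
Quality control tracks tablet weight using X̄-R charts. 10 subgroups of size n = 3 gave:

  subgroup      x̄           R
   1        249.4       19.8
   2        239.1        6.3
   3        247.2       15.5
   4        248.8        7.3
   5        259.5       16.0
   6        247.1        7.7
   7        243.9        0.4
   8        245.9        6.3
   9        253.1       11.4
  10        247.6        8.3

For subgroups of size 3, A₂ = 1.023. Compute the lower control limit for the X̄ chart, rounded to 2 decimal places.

238.03

X̄̄ = (249.4 + 239.1 + 247.2 + 248.8 + 259.5 + 247.1 + 243.9 + 245.9 + 253.1 + 247.6) / 10 = 2481.6000 / 10 = 248.1600
R̄ = (19.8 + 6.3 + 15.5 + 7.3 + 16.0 + 7.7 + 0.4 + 6.3 + 11.4 + 8.3) / 10 = 99.0000 / 10 = 9.9000
LCL = X̄̄ − A₂·R̄ = 248.1600 − 1.023 × 9.9000 = 238.0323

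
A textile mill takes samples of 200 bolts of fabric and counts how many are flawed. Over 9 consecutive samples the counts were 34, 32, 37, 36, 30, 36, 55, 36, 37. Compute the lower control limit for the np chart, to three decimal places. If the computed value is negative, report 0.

p̄ = Σdᵢ / (k·n) = 333 / (9 × 200) = 0.18500
LCL = np̄ − 3·√(np̄(1−p̄)) = 37.0000 − 3 × 5.4914 = 20.5259

20.526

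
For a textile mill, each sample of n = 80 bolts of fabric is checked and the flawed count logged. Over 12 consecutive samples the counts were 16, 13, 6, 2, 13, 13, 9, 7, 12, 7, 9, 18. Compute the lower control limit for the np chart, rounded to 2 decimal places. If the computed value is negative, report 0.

p̄ = Σdᵢ / (k·n) = 125 / (12 × 80) = 0.13021
LCL = np̄ − 3·√(np̄(1−p̄)) = 10.4167 − 3 × 3.0100 = 1.3866

1.39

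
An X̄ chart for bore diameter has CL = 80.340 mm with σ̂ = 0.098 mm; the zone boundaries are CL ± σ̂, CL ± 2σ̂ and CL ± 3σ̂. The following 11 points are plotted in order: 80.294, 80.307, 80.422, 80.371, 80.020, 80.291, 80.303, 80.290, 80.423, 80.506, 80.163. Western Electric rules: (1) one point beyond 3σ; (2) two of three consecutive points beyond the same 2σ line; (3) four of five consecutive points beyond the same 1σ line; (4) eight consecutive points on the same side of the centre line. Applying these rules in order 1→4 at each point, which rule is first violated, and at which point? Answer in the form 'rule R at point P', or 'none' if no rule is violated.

rule 1 at point 5

Zone of each point (C = within 1σ̂, B = 1σ̂–2σ̂, A = 2σ̂–3σ̂, * = beyond 3σ̂; sign = side of CL): 1:-C, 2:-C, 3:+C, 4:+C, 5:-*, 6:-C, 7:-C, 8:-C, 9:+C, 10:+B, 11:-B
Rule 1 (one point beyond the 3σ limits) is satisfied at point 5.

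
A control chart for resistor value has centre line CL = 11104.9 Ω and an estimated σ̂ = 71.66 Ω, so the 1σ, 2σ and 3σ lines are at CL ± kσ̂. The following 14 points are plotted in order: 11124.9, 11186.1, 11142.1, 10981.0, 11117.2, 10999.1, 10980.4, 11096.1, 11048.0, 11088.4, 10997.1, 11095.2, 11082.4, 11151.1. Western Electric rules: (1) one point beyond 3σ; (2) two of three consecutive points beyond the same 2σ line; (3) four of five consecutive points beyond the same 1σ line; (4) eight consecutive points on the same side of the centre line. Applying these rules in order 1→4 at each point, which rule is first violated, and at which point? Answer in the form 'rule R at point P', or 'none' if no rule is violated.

Zone of each point (C = within 1σ̂, B = 1σ̂–2σ̂, A = 2σ̂–3σ̂, * = beyond 3σ̂; sign = side of CL): 1:+C, 2:+B, 3:+C, 4:-B, 5:+C, 6:-B, 7:-B, 8:-C, 9:-C, 10:-C, 11:-B, 12:-C, 13:-C, 14:+C
Rule 4 (eight consecutive points on the same side of the centre line) is satisfied at point 13.

rule 4 at point 13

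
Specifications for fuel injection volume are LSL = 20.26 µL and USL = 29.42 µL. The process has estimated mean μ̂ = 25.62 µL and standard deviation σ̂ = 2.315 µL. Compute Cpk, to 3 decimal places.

Cpu = (USL − μ̂) / (3σ̂) = (29.42 − 25.62) / (3 × 2.315) = 0.5472; Cpl = (μ̂ − LSL) / (3σ̂) = (25.62 − 20.26) / (3 × 2.315) = 0.7718; Cpk = min(Cpu, Cpl) = 0.5472

0.547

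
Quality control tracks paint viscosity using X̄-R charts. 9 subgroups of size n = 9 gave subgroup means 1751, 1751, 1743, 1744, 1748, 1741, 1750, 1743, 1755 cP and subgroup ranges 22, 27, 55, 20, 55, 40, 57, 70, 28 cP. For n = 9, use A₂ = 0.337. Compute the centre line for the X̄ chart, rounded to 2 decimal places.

X̄̄ = (1751 + 1751 + 1743 + 1744 + 1748 + 1741 + 1750 + 1743 + 1755) / 9 = 15726.0000 / 9 = 1747.3333
CL = X̄̄ = 1747.3333

1747.33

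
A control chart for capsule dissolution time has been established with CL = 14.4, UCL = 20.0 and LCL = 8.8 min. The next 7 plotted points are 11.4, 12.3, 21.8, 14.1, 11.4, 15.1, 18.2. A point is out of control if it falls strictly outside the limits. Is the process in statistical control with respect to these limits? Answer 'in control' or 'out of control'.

Compare each point to [8.8, 20.0]: sample 3 = 21.8 > UCL.

out of control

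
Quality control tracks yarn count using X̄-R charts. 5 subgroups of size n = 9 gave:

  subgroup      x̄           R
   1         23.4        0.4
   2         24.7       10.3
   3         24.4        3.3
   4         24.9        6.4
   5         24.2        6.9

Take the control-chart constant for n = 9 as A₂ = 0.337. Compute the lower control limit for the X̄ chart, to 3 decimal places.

X̄̄ = (23.4 + 24.7 + 24.4 + 24.9 + 24.2) / 5 = 121.6000 / 5 = 24.3200
R̄ = (0.4 + 10.3 + 3.3 + 6.4 + 6.9) / 5 = 27.3000 / 5 = 5.4600
LCL = X̄̄ − A₂·R̄ = 24.3200 − 0.337 × 5.4600 = 22.4800

22.480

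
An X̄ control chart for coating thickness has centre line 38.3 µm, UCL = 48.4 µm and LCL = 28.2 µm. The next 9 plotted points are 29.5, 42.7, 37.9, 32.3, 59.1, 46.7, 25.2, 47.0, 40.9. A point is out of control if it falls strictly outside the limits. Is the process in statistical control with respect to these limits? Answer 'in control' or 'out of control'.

Compare each point to [28.2, 48.4]: sample 5 = 59.1 > UCL; sample 7 = 25.2 < LCL.

out of control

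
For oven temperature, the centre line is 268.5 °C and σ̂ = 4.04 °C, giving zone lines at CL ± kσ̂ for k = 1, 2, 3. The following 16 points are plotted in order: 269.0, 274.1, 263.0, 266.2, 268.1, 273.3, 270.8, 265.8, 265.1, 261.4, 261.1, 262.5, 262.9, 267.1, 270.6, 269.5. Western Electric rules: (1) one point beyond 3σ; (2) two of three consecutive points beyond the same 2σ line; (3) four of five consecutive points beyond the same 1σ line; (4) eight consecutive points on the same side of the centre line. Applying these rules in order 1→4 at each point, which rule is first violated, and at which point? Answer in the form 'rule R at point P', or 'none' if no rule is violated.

Zone of each point (C = within 1σ̂, B = 1σ̂–2σ̂, A = 2σ̂–3σ̂, * = beyond 3σ̂; sign = side of CL): 1:+C, 2:+B, 3:-B, 4:-C, 5:-C, 6:+B, 7:+C, 8:-C, 9:-C, 10:-B, 11:-B, 12:-B, 13:-B, 14:-C, 15:+C, 16:+C
Rule 3 (four of five consecutive points beyond the same 1σ limit) is satisfied at point 13.

rule 3 at point 13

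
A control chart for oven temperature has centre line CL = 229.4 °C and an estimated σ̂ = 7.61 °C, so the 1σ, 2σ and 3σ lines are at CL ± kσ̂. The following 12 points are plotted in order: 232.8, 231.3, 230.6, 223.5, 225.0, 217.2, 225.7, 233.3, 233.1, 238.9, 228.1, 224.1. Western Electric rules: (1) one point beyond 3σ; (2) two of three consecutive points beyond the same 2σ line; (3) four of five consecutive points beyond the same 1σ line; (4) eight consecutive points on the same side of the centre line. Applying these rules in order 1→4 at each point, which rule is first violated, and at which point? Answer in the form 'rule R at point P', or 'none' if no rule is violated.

Zone of each point (C = within 1σ̂, B = 1σ̂–2σ̂, A = 2σ̂–3σ̂, * = beyond 3σ̂; sign = side of CL): 1:+C, 2:+C, 3:+C, 4:-C, 5:-C, 6:-B, 7:-C, 8:+C, 9:+C, 10:+B, 11:-C, 12:-C
No rule fires across all 12 points.

none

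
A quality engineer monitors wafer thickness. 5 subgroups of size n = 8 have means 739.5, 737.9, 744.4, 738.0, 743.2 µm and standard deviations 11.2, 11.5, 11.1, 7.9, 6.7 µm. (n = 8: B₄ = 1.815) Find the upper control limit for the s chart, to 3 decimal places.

s̄ = (11.2 + 11.5 + 11.1 + 7.9 + 6.7) / 5 = 9.6800
UCL_s = B₄·s̄ = 1.815 × 9.6800 = 17.5692

17.569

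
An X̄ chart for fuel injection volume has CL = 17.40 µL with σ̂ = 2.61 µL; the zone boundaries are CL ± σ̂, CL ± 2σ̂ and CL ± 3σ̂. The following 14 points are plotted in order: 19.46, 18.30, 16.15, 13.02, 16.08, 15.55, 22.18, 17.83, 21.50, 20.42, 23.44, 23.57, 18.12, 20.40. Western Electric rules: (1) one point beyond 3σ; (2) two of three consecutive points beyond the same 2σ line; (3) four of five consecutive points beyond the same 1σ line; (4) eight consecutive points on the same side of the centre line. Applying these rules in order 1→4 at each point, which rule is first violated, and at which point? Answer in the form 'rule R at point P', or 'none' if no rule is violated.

Zone of each point (C = within 1σ̂, B = 1σ̂–2σ̂, A = 2σ̂–3σ̂, * = beyond 3σ̂; sign = side of CL): 1:+C, 2:+C, 3:-C, 4:-B, 5:-C, 6:-C, 7:+B, 8:+C, 9:+B, 10:+B, 11:+A, 12:+A, 13:+C, 14:+B
Rule 3 (four of five consecutive points beyond the same 1σ limit) is satisfied at point 11.

rule 3 at point 11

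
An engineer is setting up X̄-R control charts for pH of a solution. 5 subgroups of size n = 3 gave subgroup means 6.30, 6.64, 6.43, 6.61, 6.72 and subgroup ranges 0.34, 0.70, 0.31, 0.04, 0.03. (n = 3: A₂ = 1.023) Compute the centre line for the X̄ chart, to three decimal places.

6.540

X̄̄ = (6.30 + 6.64 + 6.43 + 6.61 + 6.72) / 5 = 32.7000 / 5 = 6.5400
CL = X̄̄ = 6.5400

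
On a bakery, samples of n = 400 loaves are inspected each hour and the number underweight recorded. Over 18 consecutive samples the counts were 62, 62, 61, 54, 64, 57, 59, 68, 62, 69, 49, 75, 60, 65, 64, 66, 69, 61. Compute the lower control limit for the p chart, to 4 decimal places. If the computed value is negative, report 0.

p̄ = Σdᵢ / (k·n) = 1127 / (18 × 400) = 0.15653
LCL = p̄ − 3·√(p̄(1−p̄)/n) = 0.15653 − 3 × 0.01817 = 0.10202

0.1020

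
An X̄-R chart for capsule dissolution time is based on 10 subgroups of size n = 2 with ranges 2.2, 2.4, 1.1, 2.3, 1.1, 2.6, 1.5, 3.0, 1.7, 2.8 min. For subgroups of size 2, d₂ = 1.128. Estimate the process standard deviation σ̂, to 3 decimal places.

R̄ = (2.2 + 2.4 + 1.1 + 2.3 + 1.1 + 2.6 + 1.5 + 3.0 + 1.7 + 2.8) / 10 = 2.0700
σ̂ = R̄ / d₂ = 2.0700 / 1.128 = 1.8351

1.835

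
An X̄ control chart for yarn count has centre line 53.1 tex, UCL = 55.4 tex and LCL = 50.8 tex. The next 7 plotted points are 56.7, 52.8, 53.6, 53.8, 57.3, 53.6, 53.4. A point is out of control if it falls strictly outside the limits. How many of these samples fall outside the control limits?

Compare each point to [50.8, 55.4]: sample 1 = 56.7 > UCL; sample 5 = 57.3 > UCL.

2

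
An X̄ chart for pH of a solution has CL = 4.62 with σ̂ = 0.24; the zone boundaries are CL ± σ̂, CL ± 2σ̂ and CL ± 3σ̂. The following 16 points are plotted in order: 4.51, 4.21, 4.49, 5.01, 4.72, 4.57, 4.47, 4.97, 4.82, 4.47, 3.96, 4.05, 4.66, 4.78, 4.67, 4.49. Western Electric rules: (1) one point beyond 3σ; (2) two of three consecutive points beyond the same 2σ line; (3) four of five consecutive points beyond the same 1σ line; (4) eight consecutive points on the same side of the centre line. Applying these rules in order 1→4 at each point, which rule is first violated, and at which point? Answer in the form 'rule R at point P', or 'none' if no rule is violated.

Zone of each point (C = within 1σ̂, B = 1σ̂–2σ̂, A = 2σ̂–3σ̂, * = beyond 3σ̂; sign = side of CL): 1:-C, 2:-B, 3:-C, 4:+B, 5:+C, 6:-C, 7:-C, 8:+B, 9:+C, 10:-C, 11:-A, 12:-A, 13:+C, 14:+C, 15:+C, 16:-C
Rule 2 (two of three consecutive points beyond the same 2σ limit) is satisfied at point 12.

rule 2 at point 12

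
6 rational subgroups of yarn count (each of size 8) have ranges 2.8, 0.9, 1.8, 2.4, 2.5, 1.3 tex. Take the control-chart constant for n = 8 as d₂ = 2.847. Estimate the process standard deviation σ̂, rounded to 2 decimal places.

0.68

R̄ = (2.8 + 0.9 + 1.8 + 2.4 + 2.5 + 1.3) / 6 = 1.9500
σ̂ = R̄ / d₂ = 1.9500 / 2.847 = 0.6849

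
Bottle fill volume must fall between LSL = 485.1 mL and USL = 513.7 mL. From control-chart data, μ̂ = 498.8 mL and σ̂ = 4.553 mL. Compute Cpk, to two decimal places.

1.00

Cpu = (USL − μ̂) / (3σ̂) = (513.7 − 498.8) / (3 × 4.553) = 1.0909; Cpl = (μ̂ − LSL) / (3σ̂) = (498.8 − 485.1) / (3 × 4.553) = 1.0030; Cpk = min(Cpu, Cpl) = 1.0030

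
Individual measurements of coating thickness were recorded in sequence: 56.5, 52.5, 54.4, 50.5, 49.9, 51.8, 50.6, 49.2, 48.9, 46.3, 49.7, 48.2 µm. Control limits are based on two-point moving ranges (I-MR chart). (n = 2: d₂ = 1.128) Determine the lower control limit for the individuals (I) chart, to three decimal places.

X̄ = (56.5 + 52.5 + 54.4 + 50.5 + 49.9 + 51.8 + 50.6 + 49.2 + 48.9 + 46.3 + 49.7 + 48.2) / 12 = 50.7083
Moving ranges: 4.0, 1.9, 3.9, 0.6, 1.9, 1.2, 1.4, 0.3, 2.6, 3.4, 1.5; M̄R̄ = 22.7000 / 11 = 2.0636
LCL = X̄ − 3·M̄R̄/d₂ = 50.7083 − 3 × 2.0636 / 1.128 = 45.2199

45.220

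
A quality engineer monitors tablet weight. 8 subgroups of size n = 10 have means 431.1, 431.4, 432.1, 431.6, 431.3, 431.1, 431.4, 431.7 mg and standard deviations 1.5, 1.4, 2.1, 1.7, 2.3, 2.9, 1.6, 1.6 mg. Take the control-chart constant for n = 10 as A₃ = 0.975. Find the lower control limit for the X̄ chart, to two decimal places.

429.62

X̄̄ = (431.1 + 431.4 + 432.1 + 431.6 + 431.3 + 431.1 + 431.4 + 431.7) / 8 = 431.4625
s̄ = (1.5 + 1.4 + 2.1 + 1.7 + 2.3 + 2.9 + 1.6 + 1.6) / 8 = 1.8875
LCL = X̄̄ − A₃·s̄ = 431.4625 − 0.975 × 1.8875 = 429.6222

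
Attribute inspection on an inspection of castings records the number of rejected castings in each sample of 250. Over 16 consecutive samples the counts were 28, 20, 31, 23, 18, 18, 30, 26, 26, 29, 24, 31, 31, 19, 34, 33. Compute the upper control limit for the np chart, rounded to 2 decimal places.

40.87

p̄ = Σdᵢ / (k·n) = 421 / (16 × 250) = 0.10525
UCL = np̄ + 3·√(np̄(1−p̄)) = 26.3125 + 3 × √(26.3125×0.89475) = 26.3125 + 3 × 4.8521 = 40.8689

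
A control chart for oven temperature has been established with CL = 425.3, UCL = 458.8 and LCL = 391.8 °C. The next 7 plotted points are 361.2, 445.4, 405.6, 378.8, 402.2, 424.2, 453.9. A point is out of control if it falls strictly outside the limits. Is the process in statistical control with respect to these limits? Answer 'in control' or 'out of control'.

Compare each point to [391.8, 458.8]: sample 1 = 361.2 < LCL; sample 4 = 378.8 < LCL.

out of control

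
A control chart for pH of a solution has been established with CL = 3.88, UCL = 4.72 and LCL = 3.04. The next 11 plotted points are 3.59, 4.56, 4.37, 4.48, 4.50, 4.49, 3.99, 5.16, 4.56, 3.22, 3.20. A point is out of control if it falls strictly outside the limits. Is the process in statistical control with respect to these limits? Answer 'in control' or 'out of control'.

Compare each point to [3.04, 4.72]: sample 8 = 5.16 > UCL.

out of control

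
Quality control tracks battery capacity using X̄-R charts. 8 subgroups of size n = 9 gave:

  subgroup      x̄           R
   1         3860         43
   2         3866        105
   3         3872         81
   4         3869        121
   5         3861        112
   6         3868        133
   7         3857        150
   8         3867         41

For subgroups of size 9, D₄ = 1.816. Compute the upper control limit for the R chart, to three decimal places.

178.422

R̄ = (43 + 105 + 81 + 121 + 112 + 133 + 150 + 41) / 8 = 786.0000 / 8 = 98.2500
UCL_R = D₄·R̄ = 1.816 × 98.2500 = 178.4220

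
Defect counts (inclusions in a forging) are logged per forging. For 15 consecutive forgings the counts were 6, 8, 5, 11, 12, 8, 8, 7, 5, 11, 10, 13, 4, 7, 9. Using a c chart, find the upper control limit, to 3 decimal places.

16.892

c̄ = (6 + 8 + 5 + 11 + 12 + 8 + 8 + 7 + 5 + 11 + 10 + 13 + 4 + 7 + 9) / 15 = 124 / 15 = 8.2667
UCL = c̄ + 3√c̄ = 8.2667 + 3 × √8.2667 = 8.2667 + 3 × 2.8752 = 16.8922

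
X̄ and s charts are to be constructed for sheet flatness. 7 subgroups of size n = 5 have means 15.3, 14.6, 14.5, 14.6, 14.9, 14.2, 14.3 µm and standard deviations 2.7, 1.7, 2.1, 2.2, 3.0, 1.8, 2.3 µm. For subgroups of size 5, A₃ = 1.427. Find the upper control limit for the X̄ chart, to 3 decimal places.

17.850

X̄̄ = (15.3 + 14.6 + 14.5 + 14.6 + 14.9 + 14.2 + 14.3) / 7 = 14.6286
s̄ = (2.7 + 1.7 + 2.1 + 2.2 + 3.0 + 1.8 + 2.3) / 7 = 2.2571
UCL = X̄̄ + A₃·s̄ = 14.6286 + 1.427 × 2.2571 = 17.8495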